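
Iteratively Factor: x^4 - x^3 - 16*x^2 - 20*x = (x + 2)*(x^3 - 3*x^2 - 10*x) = (x - 5)*(x + 2)*(x^2 + 2*x) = (x - 5)*(x + 2)^2*(x)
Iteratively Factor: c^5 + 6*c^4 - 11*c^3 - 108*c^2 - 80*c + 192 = (c - 1)*(c^4 + 7*c^3 - 4*c^2 - 112*c - 192) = (c - 1)*(c + 4)*(c^3 + 3*c^2 - 16*c - 48) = (c - 1)*(c + 3)*(c + 4)*(c^2 - 16) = (c - 1)*(c + 3)*(c + 4)^2*(c - 4)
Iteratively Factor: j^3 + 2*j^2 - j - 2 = (j + 1)*(j^2 + j - 2) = (j + 1)*(j + 2)*(j - 1)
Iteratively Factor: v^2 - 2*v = (v - 2)*(v)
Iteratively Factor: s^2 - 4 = (s + 2)*(s - 2)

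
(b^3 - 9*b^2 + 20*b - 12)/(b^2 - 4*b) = (b^3 - 9*b^2 + 20*b - 12)/(b*(b - 4))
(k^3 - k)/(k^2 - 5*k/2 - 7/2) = 2*k*(k - 1)/(2*k - 7)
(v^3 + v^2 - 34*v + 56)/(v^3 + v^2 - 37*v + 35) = (v^2 - 6*v + 8)/(v^2 - 6*v + 5)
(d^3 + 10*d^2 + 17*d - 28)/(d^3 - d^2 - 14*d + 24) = (d^2 + 6*d - 7)/(d^2 - 5*d + 6)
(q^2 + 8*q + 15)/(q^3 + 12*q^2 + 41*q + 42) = (q + 5)/(q^2 + 9*q + 14)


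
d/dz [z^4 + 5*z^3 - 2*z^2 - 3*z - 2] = 4*z^3 + 15*z^2 - 4*z - 3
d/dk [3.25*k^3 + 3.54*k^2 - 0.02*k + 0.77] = 9.75*k^2 + 7.08*k - 0.02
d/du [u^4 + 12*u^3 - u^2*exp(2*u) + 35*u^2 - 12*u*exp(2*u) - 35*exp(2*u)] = 4*u^3 - 2*u^2*exp(2*u) + 36*u^2 - 26*u*exp(2*u) + 70*u - 82*exp(2*u)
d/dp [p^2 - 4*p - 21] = 2*p - 4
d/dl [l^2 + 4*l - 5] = 2*l + 4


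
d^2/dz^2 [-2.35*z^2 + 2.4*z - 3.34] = -4.70000000000000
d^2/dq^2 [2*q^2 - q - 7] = 4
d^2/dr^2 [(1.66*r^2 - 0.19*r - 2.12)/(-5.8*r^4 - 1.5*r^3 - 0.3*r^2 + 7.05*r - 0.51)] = (-335.0544*r^8 - 9.95279999999985*r^7 + 1451.0908*r^6 - 256.6602*r^5 + 183.28572*r^4 - 327.9141*r^3 - 208.84104*r^2 - 36.80802*r + 210.592638)/(195.112*r^12 + 151.38*r^11 + 69.426*r^10 - 692.451*r^9 - 312.9498*r^8 - 94.1625*r^7 + 854.5824*r^6 + 98.01135*r^5 + 17.03619*r^4 - 355.704075*r^3 + 76.278915*r^2 - 5.501115*r + 0.132651)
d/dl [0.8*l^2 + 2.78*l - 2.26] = 1.6*l + 2.78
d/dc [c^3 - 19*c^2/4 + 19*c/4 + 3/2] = 3*c^2 - 19*c/2 + 19/4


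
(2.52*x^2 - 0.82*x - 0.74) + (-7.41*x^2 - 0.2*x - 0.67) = -4.89*x^2 - 1.02*x - 1.41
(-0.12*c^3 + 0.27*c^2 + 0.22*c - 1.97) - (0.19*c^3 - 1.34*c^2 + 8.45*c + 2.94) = -0.31*c^3 + 1.61*c^2 - 8.23*c - 4.91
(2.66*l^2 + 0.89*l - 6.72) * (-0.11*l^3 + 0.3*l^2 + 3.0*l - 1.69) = -0.2926*l^5 + 0.7001*l^4 + 8.9862*l^3 - 3.8414*l^2 - 21.6641*l + 11.3568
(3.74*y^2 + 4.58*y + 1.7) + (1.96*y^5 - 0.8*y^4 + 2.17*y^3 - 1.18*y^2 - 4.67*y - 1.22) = 1.96*y^5 - 0.8*y^4 + 2.17*y^3 + 2.56*y^2 - 0.0899999999999999*y + 0.48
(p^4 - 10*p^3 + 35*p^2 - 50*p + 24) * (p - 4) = p^5 - 14*p^4 + 75*p^3 - 190*p^2 + 224*p - 96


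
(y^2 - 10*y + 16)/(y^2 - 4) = (y - 8)/(y + 2)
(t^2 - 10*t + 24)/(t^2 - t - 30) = (t - 4)/(t + 5)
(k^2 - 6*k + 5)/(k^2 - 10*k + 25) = (k - 1)/(k - 5)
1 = 1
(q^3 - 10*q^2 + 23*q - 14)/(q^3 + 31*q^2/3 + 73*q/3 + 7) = 3*(q^3 - 10*q^2 + 23*q - 14)/(3*q^3 + 31*q^2 + 73*q + 21)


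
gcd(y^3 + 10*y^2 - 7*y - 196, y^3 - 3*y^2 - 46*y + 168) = y^2 + 3*y - 28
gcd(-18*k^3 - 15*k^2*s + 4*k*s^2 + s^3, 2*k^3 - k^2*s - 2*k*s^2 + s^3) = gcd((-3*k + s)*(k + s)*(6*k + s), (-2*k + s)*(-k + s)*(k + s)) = k + s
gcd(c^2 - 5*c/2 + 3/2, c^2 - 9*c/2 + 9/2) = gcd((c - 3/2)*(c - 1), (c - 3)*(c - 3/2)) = c - 3/2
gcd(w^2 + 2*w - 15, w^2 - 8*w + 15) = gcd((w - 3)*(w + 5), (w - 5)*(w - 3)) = w - 3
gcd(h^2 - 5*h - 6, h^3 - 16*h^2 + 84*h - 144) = h - 6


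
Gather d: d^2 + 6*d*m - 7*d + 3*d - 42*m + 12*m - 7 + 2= d^2 + d*(6*m - 4) - 30*m - 5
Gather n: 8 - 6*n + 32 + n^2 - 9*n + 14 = n^2 - 15*n + 54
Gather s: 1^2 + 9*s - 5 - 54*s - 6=-45*s - 10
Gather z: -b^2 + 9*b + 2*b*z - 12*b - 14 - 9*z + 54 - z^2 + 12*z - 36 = -b^2 - 3*b - z^2 + z*(2*b + 3) + 4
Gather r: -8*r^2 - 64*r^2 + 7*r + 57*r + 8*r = -72*r^2 + 72*r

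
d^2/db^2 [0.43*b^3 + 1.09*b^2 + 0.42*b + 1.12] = 2.58*b + 2.18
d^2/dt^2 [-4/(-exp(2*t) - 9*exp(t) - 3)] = 4*(2*(2*exp(t) + 9)^2*exp(t) - (4*exp(t) + 9)*(exp(2*t) + 9*exp(t) + 3))*exp(t)/(exp(2*t) + 9*exp(t) + 3)^3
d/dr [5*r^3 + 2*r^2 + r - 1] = 15*r^2 + 4*r + 1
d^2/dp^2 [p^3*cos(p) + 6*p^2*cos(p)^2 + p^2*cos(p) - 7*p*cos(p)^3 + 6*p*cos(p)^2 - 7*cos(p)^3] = -p^3*cos(p) - 6*p^2*sin(p) - p^2*cos(p) - 12*p^2*cos(2*p) - 4*p*sin(p) - 24*p*sin(2*p) + 45*p*cos(p)/4 - 12*p*cos(2*p) + 63*p*cos(3*p)/4 + 21*sin(p)/2 - 12*sin(2*p) + 21*sin(3*p)/2 + 29*cos(p)/4 + 6*cos(2*p) + 63*cos(3*p)/4 + 6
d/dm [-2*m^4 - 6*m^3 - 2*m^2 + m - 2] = -8*m^3 - 18*m^2 - 4*m + 1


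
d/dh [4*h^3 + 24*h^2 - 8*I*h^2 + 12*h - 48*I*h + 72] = 12*h^2 + 16*h*(3 - I) + 12 - 48*I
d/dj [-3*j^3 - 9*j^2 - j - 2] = -9*j^2 - 18*j - 1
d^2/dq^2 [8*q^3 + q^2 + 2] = 48*q + 2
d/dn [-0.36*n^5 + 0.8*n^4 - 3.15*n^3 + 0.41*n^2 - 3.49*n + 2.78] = -1.8*n^4 + 3.2*n^3 - 9.45*n^2 + 0.82*n - 3.49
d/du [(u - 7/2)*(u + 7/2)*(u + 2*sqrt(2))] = 3*u^2 + 4*sqrt(2)*u - 49/4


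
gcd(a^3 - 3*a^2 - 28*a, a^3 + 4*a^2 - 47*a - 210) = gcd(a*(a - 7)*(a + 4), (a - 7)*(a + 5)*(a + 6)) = a - 7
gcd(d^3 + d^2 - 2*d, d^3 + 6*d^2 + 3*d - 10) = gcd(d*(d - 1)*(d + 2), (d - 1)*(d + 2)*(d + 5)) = d^2 + d - 2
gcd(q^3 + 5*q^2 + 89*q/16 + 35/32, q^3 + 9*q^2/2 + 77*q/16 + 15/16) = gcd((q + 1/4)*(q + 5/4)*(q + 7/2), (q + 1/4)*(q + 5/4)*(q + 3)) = q^2 + 3*q/2 + 5/16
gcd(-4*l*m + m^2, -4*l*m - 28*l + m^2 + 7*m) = 4*l - m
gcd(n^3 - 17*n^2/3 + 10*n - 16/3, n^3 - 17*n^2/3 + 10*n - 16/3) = n^3 - 17*n^2/3 + 10*n - 16/3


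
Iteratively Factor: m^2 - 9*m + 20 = (m - 5)*(m - 4)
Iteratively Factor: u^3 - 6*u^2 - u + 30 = (u - 5)*(u^2 - u - 6) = (u - 5)*(u - 3)*(u + 2)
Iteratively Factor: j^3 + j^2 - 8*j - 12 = (j + 2)*(j^2 - j - 6) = (j - 3)*(j + 2)*(j + 2)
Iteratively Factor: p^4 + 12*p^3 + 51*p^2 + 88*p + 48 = (p + 1)*(p^3 + 11*p^2 + 40*p + 48) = (p + 1)*(p + 3)*(p^2 + 8*p + 16) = (p + 1)*(p + 3)*(p + 4)*(p + 4)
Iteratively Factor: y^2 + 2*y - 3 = (y + 3)*(y - 1)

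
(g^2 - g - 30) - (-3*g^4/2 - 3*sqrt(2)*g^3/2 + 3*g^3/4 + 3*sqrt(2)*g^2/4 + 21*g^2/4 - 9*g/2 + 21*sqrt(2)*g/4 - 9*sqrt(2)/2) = 3*g^4/2 - 3*g^3/4 + 3*sqrt(2)*g^3/2 - 17*g^2/4 - 3*sqrt(2)*g^2/4 - 21*sqrt(2)*g/4 + 7*g/2 - 30 + 9*sqrt(2)/2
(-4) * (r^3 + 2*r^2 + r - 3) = -4*r^3 - 8*r^2 - 4*r + 12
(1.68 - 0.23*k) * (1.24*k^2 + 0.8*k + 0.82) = -0.2852*k^3 + 1.8992*k^2 + 1.1554*k + 1.3776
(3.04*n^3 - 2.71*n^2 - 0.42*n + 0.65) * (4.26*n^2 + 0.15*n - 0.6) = 12.9504*n^5 - 11.0886*n^4 - 4.0197*n^3 + 4.332*n^2 + 0.3495*n - 0.39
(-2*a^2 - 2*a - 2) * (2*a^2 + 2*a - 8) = -4*a^4 - 8*a^3 + 8*a^2 + 12*a + 16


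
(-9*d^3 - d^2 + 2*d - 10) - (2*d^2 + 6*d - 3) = -9*d^3 - 3*d^2 - 4*d - 7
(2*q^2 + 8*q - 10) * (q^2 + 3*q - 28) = 2*q^4 + 14*q^3 - 42*q^2 - 254*q + 280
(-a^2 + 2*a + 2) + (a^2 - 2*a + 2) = 4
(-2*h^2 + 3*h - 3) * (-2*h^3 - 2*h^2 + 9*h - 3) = 4*h^5 - 2*h^4 - 18*h^3 + 39*h^2 - 36*h + 9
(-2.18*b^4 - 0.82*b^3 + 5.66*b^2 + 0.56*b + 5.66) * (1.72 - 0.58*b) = 1.2644*b^5 - 3.274*b^4 - 4.6932*b^3 + 9.4104*b^2 - 2.3196*b + 9.7352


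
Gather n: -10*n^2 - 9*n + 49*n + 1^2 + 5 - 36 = -10*n^2 + 40*n - 30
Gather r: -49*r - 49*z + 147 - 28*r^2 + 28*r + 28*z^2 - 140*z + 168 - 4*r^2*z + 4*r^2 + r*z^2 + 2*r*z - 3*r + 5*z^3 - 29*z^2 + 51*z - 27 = r^2*(-4*z - 24) + r*(z^2 + 2*z - 24) + 5*z^3 - z^2 - 138*z + 288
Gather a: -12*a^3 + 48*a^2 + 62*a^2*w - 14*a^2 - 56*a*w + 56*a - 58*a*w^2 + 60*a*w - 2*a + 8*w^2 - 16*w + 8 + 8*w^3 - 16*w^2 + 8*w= -12*a^3 + a^2*(62*w + 34) + a*(-58*w^2 + 4*w + 54) + 8*w^3 - 8*w^2 - 8*w + 8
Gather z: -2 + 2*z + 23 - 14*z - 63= -12*z - 42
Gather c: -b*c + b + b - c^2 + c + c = 2*b - c^2 + c*(2 - b)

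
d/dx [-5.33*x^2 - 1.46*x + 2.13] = -10.66*x - 1.46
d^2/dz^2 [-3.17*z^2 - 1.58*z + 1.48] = -6.34000000000000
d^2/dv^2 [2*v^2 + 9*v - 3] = 4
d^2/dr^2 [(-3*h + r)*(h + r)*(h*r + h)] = 2*h*(-2*h + 3*r + 1)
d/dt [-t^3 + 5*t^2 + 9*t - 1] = -3*t^2 + 10*t + 9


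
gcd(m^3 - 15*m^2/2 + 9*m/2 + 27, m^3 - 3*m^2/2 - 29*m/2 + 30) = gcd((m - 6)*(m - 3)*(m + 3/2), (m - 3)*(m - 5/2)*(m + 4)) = m - 3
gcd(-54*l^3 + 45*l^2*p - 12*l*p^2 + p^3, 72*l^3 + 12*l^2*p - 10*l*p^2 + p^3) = -6*l + p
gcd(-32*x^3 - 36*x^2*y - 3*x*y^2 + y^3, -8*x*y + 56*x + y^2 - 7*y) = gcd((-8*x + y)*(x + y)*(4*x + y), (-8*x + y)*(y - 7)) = 8*x - y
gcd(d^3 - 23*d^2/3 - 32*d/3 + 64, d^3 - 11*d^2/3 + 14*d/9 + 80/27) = d - 8/3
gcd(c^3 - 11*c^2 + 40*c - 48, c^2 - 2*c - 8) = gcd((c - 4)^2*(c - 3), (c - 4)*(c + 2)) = c - 4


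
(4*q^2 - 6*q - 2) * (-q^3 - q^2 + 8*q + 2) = -4*q^5 + 2*q^4 + 40*q^3 - 38*q^2 - 28*q - 4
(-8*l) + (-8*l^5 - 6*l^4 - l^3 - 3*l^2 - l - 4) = -8*l^5 - 6*l^4 - l^3 - 3*l^2 - 9*l - 4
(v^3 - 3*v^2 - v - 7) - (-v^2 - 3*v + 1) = v^3 - 2*v^2 + 2*v - 8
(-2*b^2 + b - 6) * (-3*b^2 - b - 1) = 6*b^4 - b^3 + 19*b^2 + 5*b + 6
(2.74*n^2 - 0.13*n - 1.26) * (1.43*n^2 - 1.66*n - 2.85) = 3.9182*n^4 - 4.7343*n^3 - 9.395*n^2 + 2.4621*n + 3.591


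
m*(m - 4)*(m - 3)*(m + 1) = m^4 - 6*m^3 + 5*m^2 + 12*m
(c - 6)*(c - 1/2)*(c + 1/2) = c^3 - 6*c^2 - c/4 + 3/2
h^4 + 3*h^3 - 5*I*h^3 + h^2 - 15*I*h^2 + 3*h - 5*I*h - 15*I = (h + 3)*(h - 5*I)*(-I*h + 1)*(I*h + 1)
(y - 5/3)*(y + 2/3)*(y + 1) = y^3 - 19*y/9 - 10/9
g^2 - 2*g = g*(g - 2)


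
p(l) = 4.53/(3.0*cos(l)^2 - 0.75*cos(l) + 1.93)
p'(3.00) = -0.14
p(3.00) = 0.81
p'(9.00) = -0.45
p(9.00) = 0.89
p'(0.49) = 0.75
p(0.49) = 1.26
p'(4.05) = 1.28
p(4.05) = 1.28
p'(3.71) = 0.64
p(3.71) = 0.97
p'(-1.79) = 1.82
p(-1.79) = 2.03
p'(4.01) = 1.19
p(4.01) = 1.24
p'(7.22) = 1.59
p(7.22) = 1.78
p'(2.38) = -0.97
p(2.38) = 1.12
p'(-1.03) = -1.66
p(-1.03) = 1.94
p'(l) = 4.53*(6.0*sin(l)*cos(l) - 0.75*sin(l))/(3.0*cos(l)^2 - 0.75*cos(l) + 1.93)^2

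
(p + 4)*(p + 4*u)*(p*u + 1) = p^3*u + 4*p^2*u^2 + 4*p^2*u + p^2 + 16*p*u^2 + 4*p*u + 4*p + 16*u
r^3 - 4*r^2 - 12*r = r*(r - 6)*(r + 2)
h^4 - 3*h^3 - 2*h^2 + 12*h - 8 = (h - 2)^2*(h - 1)*(h + 2)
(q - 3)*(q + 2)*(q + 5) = q^3 + 4*q^2 - 11*q - 30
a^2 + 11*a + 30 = (a + 5)*(a + 6)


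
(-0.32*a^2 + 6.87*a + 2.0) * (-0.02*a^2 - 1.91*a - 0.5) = 0.0064*a^4 + 0.4738*a^3 - 13.0017*a^2 - 7.255*a - 1.0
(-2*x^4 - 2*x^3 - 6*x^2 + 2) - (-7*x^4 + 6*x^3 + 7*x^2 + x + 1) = 5*x^4 - 8*x^3 - 13*x^2 - x + 1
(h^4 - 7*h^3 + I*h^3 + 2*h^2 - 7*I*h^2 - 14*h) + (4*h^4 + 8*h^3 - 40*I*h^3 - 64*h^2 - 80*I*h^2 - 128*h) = 5*h^4 + h^3 - 39*I*h^3 - 62*h^2 - 87*I*h^2 - 142*h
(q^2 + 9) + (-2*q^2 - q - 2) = -q^2 - q + 7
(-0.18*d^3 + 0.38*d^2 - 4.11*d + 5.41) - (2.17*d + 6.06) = -0.18*d^3 + 0.38*d^2 - 6.28*d - 0.649999999999999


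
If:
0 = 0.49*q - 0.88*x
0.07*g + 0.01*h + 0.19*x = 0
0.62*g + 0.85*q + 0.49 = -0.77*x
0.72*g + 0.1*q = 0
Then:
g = 0.06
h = 3.95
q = -0.41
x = -0.23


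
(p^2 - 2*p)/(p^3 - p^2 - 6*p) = (2 - p)/(-p^2 + p + 6)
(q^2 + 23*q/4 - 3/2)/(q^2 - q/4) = (q + 6)/q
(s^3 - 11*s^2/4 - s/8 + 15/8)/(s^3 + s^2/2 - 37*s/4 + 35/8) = (4*s^2 - s - 3)/(4*s^2 + 12*s - 7)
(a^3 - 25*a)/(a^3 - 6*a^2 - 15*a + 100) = a*(a + 5)/(a^2 - a - 20)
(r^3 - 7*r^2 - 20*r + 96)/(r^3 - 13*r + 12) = (r - 8)/(r - 1)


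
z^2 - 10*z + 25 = (z - 5)^2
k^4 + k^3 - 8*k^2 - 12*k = k*(k - 3)*(k + 2)^2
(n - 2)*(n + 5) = n^2 + 3*n - 10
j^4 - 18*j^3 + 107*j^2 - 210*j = j*(j - 7)*(j - 6)*(j - 5)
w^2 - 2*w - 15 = (w - 5)*(w + 3)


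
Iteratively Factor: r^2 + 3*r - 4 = (r - 1)*(r + 4)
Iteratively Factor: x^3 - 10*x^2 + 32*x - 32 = (x - 4)*(x^2 - 6*x + 8) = (x - 4)*(x - 2)*(x - 4)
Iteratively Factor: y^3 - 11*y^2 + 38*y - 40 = (y - 2)*(y^2 - 9*y + 20) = (y - 4)*(y - 2)*(y - 5)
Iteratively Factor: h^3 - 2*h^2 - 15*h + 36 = (h - 3)*(h^2 + h - 12) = (h - 3)*(h + 4)*(h - 3)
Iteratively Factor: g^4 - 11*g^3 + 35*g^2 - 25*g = (g - 5)*(g^3 - 6*g^2 + 5*g) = g*(g - 5)*(g^2 - 6*g + 5) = g*(g - 5)*(g - 1)*(g - 5)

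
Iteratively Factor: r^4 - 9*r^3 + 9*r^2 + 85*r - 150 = (r + 3)*(r^3 - 12*r^2 + 45*r - 50) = (r - 2)*(r + 3)*(r^2 - 10*r + 25) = (r - 5)*(r - 2)*(r + 3)*(r - 5)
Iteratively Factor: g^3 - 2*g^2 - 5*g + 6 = (g - 3)*(g^2 + g - 2) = (g - 3)*(g + 2)*(g - 1)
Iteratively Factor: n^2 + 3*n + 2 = (n + 2)*(n + 1)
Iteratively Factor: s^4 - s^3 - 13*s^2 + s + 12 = (s - 1)*(s^3 - 13*s - 12) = (s - 1)*(s + 1)*(s^2 - s - 12) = (s - 1)*(s + 1)*(s + 3)*(s - 4)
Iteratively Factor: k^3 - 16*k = (k - 4)*(k^2 + 4*k) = (k - 4)*(k + 4)*(k)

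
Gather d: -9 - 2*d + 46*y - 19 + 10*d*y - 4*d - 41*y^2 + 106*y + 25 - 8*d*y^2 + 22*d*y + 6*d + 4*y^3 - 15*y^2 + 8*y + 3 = d*(-8*y^2 + 32*y) + 4*y^3 - 56*y^2 + 160*y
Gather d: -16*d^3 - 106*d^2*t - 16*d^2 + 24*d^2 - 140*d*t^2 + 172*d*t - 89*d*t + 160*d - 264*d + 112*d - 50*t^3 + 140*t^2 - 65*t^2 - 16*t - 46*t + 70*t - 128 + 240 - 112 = -16*d^3 + d^2*(8 - 106*t) + d*(-140*t^2 + 83*t + 8) - 50*t^3 + 75*t^2 + 8*t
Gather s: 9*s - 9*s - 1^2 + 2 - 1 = 0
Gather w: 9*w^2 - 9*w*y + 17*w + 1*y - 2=9*w^2 + w*(17 - 9*y) + y - 2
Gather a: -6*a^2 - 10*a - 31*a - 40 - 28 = -6*a^2 - 41*a - 68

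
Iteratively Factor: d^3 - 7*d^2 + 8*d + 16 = (d - 4)*(d^2 - 3*d - 4) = (d - 4)^2*(d + 1)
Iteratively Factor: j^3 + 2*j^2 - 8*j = (j + 4)*(j^2 - 2*j) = j*(j + 4)*(j - 2)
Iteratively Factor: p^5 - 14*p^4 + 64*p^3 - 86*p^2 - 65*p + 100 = (p + 1)*(p^4 - 15*p^3 + 79*p^2 - 165*p + 100) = (p - 1)*(p + 1)*(p^3 - 14*p^2 + 65*p - 100) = (p - 5)*(p - 1)*(p + 1)*(p^2 - 9*p + 20) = (p - 5)*(p - 4)*(p - 1)*(p + 1)*(p - 5)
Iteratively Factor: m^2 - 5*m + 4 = (m - 1)*(m - 4)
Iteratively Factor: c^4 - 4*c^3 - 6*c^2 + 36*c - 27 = (c + 3)*(c^3 - 7*c^2 + 15*c - 9) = (c - 3)*(c + 3)*(c^2 - 4*c + 3) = (c - 3)^2*(c + 3)*(c - 1)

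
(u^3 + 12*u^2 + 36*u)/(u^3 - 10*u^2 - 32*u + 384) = u*(u + 6)/(u^2 - 16*u + 64)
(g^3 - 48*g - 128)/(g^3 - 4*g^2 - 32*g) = (g + 4)/g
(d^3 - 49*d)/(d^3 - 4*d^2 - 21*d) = (d + 7)/(d + 3)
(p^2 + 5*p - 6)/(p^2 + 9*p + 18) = (p - 1)/(p + 3)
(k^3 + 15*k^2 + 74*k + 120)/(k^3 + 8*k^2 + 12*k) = (k^2 + 9*k + 20)/(k*(k + 2))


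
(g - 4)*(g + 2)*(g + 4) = g^3 + 2*g^2 - 16*g - 32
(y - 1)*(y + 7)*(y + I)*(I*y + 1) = I*y^4 + 6*I*y^3 - 6*I*y^2 + 6*I*y - 7*I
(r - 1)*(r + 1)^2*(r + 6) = r^4 + 7*r^3 + 5*r^2 - 7*r - 6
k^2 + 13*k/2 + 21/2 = (k + 3)*(k + 7/2)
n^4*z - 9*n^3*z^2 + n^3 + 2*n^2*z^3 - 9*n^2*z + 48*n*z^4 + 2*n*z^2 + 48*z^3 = (n - 8*z)*(n - 3*z)*(n + 2*z)*(n*z + 1)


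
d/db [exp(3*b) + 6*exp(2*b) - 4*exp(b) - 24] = (3*exp(2*b) + 12*exp(b) - 4)*exp(b)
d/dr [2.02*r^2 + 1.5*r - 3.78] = 4.04*r + 1.5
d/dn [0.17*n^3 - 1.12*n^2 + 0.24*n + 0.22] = 0.51*n^2 - 2.24*n + 0.24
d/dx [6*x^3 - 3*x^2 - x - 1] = 18*x^2 - 6*x - 1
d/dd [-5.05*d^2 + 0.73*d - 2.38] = 0.73 - 10.1*d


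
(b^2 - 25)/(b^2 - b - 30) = (b - 5)/(b - 6)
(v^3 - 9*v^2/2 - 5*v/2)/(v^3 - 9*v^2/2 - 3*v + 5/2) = v*(2*v + 1)/(2*v^2 + v - 1)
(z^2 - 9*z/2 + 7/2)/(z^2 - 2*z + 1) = (z - 7/2)/(z - 1)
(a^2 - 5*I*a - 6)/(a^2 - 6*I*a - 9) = (a - 2*I)/(a - 3*I)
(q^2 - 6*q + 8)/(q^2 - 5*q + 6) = (q - 4)/(q - 3)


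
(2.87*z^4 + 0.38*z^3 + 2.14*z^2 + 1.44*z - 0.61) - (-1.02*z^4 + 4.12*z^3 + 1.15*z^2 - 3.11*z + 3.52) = 3.89*z^4 - 3.74*z^3 + 0.99*z^2 + 4.55*z - 4.13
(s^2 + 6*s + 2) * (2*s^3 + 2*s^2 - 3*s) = 2*s^5 + 14*s^4 + 13*s^3 - 14*s^2 - 6*s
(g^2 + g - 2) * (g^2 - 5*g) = g^4 - 4*g^3 - 7*g^2 + 10*g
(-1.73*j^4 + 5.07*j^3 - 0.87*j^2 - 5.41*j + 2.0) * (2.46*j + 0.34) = -4.2558*j^5 + 11.884*j^4 - 0.4164*j^3 - 13.6044*j^2 + 3.0806*j + 0.68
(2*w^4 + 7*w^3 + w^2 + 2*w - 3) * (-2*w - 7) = -4*w^5 - 28*w^4 - 51*w^3 - 11*w^2 - 8*w + 21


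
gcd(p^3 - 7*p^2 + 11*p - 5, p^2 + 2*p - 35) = p - 5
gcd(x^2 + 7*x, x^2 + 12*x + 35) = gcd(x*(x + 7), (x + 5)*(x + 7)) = x + 7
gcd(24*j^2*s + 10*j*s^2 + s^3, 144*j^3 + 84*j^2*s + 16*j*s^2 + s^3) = 24*j^2 + 10*j*s + s^2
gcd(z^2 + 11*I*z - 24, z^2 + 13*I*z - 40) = z + 8*I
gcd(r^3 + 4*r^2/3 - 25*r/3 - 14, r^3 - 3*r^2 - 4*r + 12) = r^2 - r - 6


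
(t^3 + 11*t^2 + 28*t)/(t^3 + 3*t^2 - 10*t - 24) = t*(t + 7)/(t^2 - t - 6)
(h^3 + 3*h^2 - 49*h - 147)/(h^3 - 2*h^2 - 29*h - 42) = (h + 7)/(h + 2)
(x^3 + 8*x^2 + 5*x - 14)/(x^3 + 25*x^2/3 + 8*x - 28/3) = 3*(x - 1)/(3*x - 2)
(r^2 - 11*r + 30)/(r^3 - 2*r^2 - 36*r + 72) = (r - 5)/(r^2 + 4*r - 12)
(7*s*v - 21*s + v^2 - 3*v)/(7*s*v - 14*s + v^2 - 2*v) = (v - 3)/(v - 2)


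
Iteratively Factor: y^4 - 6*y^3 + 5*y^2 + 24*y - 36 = (y - 3)*(y^3 - 3*y^2 - 4*y + 12) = (y - 3)^2*(y^2 - 4) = (y - 3)^2*(y + 2)*(y - 2)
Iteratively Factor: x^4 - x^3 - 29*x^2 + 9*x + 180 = (x - 3)*(x^3 + 2*x^2 - 23*x - 60) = (x - 5)*(x - 3)*(x^2 + 7*x + 12) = (x - 5)*(x - 3)*(x + 4)*(x + 3)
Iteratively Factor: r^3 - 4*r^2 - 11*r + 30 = (r - 5)*(r^2 + r - 6) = (r - 5)*(r + 3)*(r - 2)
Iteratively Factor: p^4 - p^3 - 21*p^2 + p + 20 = (p + 1)*(p^3 - 2*p^2 - 19*p + 20) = (p + 1)*(p + 4)*(p^2 - 6*p + 5) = (p - 5)*(p + 1)*(p + 4)*(p - 1)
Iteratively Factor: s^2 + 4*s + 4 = (s + 2)*(s + 2)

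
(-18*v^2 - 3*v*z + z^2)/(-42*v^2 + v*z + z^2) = (3*v + z)/(7*v + z)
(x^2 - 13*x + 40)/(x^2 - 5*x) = (x - 8)/x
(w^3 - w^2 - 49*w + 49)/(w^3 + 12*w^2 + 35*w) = (w^2 - 8*w + 7)/(w*(w + 5))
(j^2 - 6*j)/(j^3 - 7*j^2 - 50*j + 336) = j/(j^2 - j - 56)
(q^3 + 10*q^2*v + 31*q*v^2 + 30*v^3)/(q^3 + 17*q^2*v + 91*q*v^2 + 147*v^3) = (q^2 + 7*q*v + 10*v^2)/(q^2 + 14*q*v + 49*v^2)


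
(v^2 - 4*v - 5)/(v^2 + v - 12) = (v^2 - 4*v - 5)/(v^2 + v - 12)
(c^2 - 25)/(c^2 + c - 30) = (c + 5)/(c + 6)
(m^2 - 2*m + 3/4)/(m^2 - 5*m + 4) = (m^2 - 2*m + 3/4)/(m^2 - 5*m + 4)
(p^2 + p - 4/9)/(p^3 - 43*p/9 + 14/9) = (3*p + 4)/(3*p^2 + p - 14)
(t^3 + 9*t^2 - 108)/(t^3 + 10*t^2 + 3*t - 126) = (t + 6)/(t + 7)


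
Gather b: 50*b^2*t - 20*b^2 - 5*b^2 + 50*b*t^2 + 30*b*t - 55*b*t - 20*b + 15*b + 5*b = b^2*(50*t - 25) + b*(50*t^2 - 25*t)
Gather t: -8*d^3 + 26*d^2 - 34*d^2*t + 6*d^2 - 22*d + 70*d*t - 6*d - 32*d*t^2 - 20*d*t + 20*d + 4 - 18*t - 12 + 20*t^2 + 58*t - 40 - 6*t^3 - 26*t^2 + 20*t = -8*d^3 + 32*d^2 - 8*d - 6*t^3 + t^2*(-32*d - 6) + t*(-34*d^2 + 50*d + 60) - 48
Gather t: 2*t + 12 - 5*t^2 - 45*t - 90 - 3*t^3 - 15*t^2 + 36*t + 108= -3*t^3 - 20*t^2 - 7*t + 30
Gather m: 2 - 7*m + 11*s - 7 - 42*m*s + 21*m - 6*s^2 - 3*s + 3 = m*(14 - 42*s) - 6*s^2 + 8*s - 2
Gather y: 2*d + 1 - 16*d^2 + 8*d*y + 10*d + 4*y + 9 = -16*d^2 + 12*d + y*(8*d + 4) + 10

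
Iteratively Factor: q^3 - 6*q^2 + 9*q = (q - 3)*(q^2 - 3*q) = (q - 3)^2*(q)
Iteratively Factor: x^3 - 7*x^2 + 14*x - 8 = (x - 4)*(x^2 - 3*x + 2) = (x - 4)*(x - 2)*(x - 1)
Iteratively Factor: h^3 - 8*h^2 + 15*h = (h)*(h^2 - 8*h + 15) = h*(h - 5)*(h - 3)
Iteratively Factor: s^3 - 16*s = (s - 4)*(s^2 + 4*s) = (s - 4)*(s + 4)*(s)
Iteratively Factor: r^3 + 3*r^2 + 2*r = (r + 1)*(r^2 + 2*r) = (r + 1)*(r + 2)*(r)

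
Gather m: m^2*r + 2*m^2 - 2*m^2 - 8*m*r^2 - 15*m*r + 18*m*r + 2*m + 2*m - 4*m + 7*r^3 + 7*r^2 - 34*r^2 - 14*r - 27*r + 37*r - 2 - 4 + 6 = m^2*r + m*(-8*r^2 + 3*r) + 7*r^3 - 27*r^2 - 4*r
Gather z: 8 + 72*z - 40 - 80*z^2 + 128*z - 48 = -80*z^2 + 200*z - 80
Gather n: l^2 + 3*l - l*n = l^2 - l*n + 3*l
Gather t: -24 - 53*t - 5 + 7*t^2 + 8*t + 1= 7*t^2 - 45*t - 28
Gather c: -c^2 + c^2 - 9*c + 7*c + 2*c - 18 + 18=0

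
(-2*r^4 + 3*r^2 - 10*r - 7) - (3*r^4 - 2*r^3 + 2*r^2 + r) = -5*r^4 + 2*r^3 + r^2 - 11*r - 7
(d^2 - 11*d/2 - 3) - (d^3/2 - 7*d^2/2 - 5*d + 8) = -d^3/2 + 9*d^2/2 - d/2 - 11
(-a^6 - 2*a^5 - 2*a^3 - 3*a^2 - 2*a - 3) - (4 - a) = -a^6 - 2*a^5 - 2*a^3 - 3*a^2 - a - 7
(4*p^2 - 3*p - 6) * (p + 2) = 4*p^3 + 5*p^2 - 12*p - 12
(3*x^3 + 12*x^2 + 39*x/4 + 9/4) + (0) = 3*x^3 + 12*x^2 + 39*x/4 + 9/4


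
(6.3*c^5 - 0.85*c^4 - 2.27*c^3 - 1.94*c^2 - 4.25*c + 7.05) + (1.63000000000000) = 6.3*c^5 - 0.85*c^4 - 2.27*c^3 - 1.94*c^2 - 4.25*c + 8.68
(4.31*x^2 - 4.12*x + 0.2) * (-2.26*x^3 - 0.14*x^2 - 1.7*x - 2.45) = -9.7406*x^5 + 8.7078*x^4 - 7.2022*x^3 - 3.5835*x^2 + 9.754*x - 0.49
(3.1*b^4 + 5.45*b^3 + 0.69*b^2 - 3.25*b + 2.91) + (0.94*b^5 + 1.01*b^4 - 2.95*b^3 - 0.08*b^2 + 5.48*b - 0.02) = 0.94*b^5 + 4.11*b^4 + 2.5*b^3 + 0.61*b^2 + 2.23*b + 2.89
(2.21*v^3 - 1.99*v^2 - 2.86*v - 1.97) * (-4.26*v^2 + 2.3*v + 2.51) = -9.4146*v^5 + 13.5604*v^4 + 13.1537*v^3 - 3.1807*v^2 - 11.7096*v - 4.9447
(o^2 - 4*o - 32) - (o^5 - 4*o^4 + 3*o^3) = -o^5 + 4*o^4 - 3*o^3 + o^2 - 4*o - 32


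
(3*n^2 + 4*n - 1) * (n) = 3*n^3 + 4*n^2 - n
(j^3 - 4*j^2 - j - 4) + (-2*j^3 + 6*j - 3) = -j^3 - 4*j^2 + 5*j - 7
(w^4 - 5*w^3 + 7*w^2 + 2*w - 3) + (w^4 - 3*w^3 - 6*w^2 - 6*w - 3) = 2*w^4 - 8*w^3 + w^2 - 4*w - 6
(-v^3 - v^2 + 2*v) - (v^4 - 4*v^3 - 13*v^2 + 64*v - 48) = -v^4 + 3*v^3 + 12*v^2 - 62*v + 48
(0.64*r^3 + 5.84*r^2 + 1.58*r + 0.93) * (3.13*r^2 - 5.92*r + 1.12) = 2.0032*r^5 + 14.4904*r^4 - 28.9106*r^3 + 0.0981000000000005*r^2 - 3.736*r + 1.0416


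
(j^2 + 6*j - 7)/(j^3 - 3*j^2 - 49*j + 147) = (j - 1)/(j^2 - 10*j + 21)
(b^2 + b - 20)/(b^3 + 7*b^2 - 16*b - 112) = (b + 5)/(b^2 + 11*b + 28)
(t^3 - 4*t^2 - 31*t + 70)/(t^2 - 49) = (t^2 + 3*t - 10)/(t + 7)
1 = 1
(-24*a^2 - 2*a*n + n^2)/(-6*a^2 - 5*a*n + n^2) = (4*a + n)/(a + n)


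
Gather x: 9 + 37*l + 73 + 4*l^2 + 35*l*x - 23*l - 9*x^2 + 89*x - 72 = 4*l^2 + 14*l - 9*x^2 + x*(35*l + 89) + 10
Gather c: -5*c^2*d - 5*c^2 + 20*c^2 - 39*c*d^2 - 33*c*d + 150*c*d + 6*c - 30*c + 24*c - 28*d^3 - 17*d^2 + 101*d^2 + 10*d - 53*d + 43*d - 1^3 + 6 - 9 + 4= c^2*(15 - 5*d) + c*(-39*d^2 + 117*d) - 28*d^3 + 84*d^2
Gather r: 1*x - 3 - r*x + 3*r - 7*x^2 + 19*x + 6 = r*(3 - x) - 7*x^2 + 20*x + 3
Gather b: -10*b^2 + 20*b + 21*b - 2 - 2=-10*b^2 + 41*b - 4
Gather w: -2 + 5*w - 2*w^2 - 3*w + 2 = -2*w^2 + 2*w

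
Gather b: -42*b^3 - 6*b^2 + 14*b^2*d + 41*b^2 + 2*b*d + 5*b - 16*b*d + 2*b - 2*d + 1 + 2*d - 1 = -42*b^3 + b^2*(14*d + 35) + b*(7 - 14*d)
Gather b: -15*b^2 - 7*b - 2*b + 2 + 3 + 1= -15*b^2 - 9*b + 6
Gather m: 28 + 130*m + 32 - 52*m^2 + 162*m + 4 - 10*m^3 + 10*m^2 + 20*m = -10*m^3 - 42*m^2 + 312*m + 64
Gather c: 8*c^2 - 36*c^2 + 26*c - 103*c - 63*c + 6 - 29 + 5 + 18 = -28*c^2 - 140*c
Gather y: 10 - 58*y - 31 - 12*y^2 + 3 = -12*y^2 - 58*y - 18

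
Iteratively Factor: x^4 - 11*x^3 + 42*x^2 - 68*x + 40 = (x - 5)*(x^3 - 6*x^2 + 12*x - 8) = (x - 5)*(x - 2)*(x^2 - 4*x + 4) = (x - 5)*(x - 2)^2*(x - 2)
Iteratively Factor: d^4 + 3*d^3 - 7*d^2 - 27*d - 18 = (d - 3)*(d^3 + 6*d^2 + 11*d + 6) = (d - 3)*(d + 1)*(d^2 + 5*d + 6) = (d - 3)*(d + 1)*(d + 2)*(d + 3)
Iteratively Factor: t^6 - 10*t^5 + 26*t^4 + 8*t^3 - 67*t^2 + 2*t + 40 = (t - 5)*(t^5 - 5*t^4 + t^3 + 13*t^2 - 2*t - 8) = (t - 5)*(t - 2)*(t^4 - 3*t^3 - 5*t^2 + 3*t + 4) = (t - 5)*(t - 2)*(t + 1)*(t^3 - 4*t^2 - t + 4) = (t - 5)*(t - 2)*(t - 1)*(t + 1)*(t^2 - 3*t - 4) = (t - 5)*(t - 2)*(t - 1)*(t + 1)^2*(t - 4)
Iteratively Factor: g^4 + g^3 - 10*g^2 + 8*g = (g + 4)*(g^3 - 3*g^2 + 2*g) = (g - 1)*(g + 4)*(g^2 - 2*g) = (g - 2)*(g - 1)*(g + 4)*(g)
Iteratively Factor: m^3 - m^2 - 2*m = (m)*(m^2 - m - 2) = m*(m + 1)*(m - 2)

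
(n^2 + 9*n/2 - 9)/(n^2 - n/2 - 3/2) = (n + 6)/(n + 1)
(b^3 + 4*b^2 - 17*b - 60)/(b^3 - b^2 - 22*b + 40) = (b + 3)/(b - 2)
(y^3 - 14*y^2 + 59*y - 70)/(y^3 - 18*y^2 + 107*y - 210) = (y - 2)/(y - 6)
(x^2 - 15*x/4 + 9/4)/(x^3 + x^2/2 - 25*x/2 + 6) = (4*x - 3)/(2*(2*x^2 + 7*x - 4))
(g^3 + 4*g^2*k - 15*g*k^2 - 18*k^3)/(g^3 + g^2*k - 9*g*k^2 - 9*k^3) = (g + 6*k)/(g + 3*k)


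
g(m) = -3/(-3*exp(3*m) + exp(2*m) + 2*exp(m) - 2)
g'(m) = -3*(9*exp(3*m) - 2*exp(2*m) - 2*exp(m))/(-3*exp(3*m) + exp(2*m) + 2*exp(m) - 2)^2 = (-27*exp(2*m) + 6*exp(m) + 6)*exp(m)/(3*exp(3*m) - exp(2*m) - 2*exp(m) + 2)^2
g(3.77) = 0.00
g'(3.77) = -0.00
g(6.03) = 0.00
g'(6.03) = -0.00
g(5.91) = 0.00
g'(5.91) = -0.00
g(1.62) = 0.01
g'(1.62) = -0.03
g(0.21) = 0.82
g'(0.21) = -2.57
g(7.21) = 0.00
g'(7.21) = -0.00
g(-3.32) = 1.56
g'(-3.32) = 0.06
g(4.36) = 0.00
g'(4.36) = -0.00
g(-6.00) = 1.50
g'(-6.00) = 0.00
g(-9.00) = 1.50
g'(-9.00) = 0.00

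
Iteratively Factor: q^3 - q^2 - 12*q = (q)*(q^2 - q - 12) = q*(q - 4)*(q + 3)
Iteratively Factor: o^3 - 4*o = (o + 2)*(o^2 - 2*o) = o*(o + 2)*(o - 2)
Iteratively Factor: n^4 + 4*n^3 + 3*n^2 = (n + 1)*(n^3 + 3*n^2) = n*(n + 1)*(n^2 + 3*n) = n^2*(n + 1)*(n + 3)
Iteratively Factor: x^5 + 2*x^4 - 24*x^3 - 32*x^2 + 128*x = (x + 4)*(x^4 - 2*x^3 - 16*x^2 + 32*x) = x*(x + 4)*(x^3 - 2*x^2 - 16*x + 32) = x*(x - 2)*(x + 4)*(x^2 - 16) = x*(x - 4)*(x - 2)*(x + 4)*(x + 4)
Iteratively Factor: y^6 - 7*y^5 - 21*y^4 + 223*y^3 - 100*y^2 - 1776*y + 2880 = (y - 3)*(y^5 - 4*y^4 - 33*y^3 + 124*y^2 + 272*y - 960) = (y - 5)*(y - 3)*(y^4 + y^3 - 28*y^2 - 16*y + 192) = (y - 5)*(y - 4)*(y - 3)*(y^3 + 5*y^2 - 8*y - 48) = (y - 5)*(y - 4)*(y - 3)*(y + 4)*(y^2 + y - 12) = (y - 5)*(y - 4)*(y - 3)^2*(y + 4)*(y + 4)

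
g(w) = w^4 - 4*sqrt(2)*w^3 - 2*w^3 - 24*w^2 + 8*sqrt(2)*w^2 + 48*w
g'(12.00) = 3347.77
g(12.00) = 6254.13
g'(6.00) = -67.18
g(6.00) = -526.59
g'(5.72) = -100.09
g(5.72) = -503.00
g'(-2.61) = -113.37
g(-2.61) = -29.16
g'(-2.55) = -102.99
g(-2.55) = -35.65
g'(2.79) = -114.72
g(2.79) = -70.53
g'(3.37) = -145.29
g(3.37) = -146.39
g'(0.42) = 33.59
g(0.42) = 17.39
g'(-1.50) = 20.88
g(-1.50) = -69.64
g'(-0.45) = 54.40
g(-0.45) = -23.43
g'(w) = 4*w^3 - 12*sqrt(2)*w^2 - 6*w^2 - 48*w + 16*sqrt(2)*w + 48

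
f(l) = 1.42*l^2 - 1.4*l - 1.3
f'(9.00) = 24.16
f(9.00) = 101.12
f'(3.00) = 7.12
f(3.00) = 7.28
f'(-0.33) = -2.34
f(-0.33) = -0.68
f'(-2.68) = -9.01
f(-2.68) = 12.65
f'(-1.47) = -5.57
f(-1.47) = 3.83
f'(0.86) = 1.04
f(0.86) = -1.45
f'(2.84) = 6.67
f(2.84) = 6.18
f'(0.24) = -0.72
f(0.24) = -1.55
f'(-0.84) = -3.79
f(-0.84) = 0.88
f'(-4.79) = -15.00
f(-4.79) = 37.99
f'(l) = 2.84*l - 1.4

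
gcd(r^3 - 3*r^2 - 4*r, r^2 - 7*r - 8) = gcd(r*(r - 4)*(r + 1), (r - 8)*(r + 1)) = r + 1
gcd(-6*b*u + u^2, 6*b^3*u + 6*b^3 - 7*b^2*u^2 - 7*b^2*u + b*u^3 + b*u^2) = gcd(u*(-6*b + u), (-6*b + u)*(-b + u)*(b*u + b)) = -6*b + u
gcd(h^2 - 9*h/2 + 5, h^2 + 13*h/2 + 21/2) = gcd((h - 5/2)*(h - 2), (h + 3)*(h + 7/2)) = 1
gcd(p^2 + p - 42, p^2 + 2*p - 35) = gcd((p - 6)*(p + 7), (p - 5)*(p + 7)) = p + 7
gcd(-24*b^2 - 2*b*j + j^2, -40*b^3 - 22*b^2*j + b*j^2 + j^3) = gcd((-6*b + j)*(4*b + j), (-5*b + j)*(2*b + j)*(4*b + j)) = 4*b + j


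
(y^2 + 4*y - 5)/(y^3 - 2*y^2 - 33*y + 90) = (y^2 + 4*y - 5)/(y^3 - 2*y^2 - 33*y + 90)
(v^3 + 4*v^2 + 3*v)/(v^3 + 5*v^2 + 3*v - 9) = v*(v + 1)/(v^2 + 2*v - 3)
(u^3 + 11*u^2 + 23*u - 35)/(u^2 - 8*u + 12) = (u^3 + 11*u^2 + 23*u - 35)/(u^2 - 8*u + 12)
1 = 1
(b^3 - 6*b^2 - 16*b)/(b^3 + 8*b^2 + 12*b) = (b - 8)/(b + 6)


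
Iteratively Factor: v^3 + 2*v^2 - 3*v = (v + 3)*(v^2 - v) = (v - 1)*(v + 3)*(v)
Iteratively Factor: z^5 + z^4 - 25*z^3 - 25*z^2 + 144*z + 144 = (z + 3)*(z^4 - 2*z^3 - 19*z^2 + 32*z + 48) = (z - 4)*(z + 3)*(z^3 + 2*z^2 - 11*z - 12) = (z - 4)*(z - 3)*(z + 3)*(z^2 + 5*z + 4) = (z - 4)*(z - 3)*(z + 1)*(z + 3)*(z + 4)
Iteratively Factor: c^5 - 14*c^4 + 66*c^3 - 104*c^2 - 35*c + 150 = (c + 1)*(c^4 - 15*c^3 + 81*c^2 - 185*c + 150) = (c - 2)*(c + 1)*(c^3 - 13*c^2 + 55*c - 75) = (c - 5)*(c - 2)*(c + 1)*(c^2 - 8*c + 15) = (c - 5)*(c - 3)*(c - 2)*(c + 1)*(c - 5)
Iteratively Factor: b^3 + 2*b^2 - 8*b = (b + 4)*(b^2 - 2*b) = b*(b + 4)*(b - 2)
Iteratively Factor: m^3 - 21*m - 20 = (m + 1)*(m^2 - m - 20) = (m - 5)*(m + 1)*(m + 4)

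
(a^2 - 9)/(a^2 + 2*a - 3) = (a - 3)/(a - 1)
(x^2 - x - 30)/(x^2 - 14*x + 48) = (x + 5)/(x - 8)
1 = 1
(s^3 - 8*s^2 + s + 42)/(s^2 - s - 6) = s - 7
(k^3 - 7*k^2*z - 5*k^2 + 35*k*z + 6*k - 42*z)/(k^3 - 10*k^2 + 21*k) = (k^2 - 7*k*z - 2*k + 14*z)/(k*(k - 7))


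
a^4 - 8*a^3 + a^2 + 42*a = a*(a - 7)*(a - 3)*(a + 2)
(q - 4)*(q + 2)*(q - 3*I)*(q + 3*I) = q^4 - 2*q^3 + q^2 - 18*q - 72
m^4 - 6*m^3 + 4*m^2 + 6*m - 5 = (m - 5)*(m - 1)^2*(m + 1)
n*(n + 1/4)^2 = n^3 + n^2/2 + n/16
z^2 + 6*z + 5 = (z + 1)*(z + 5)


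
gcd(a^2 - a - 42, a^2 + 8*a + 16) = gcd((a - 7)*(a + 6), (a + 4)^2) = 1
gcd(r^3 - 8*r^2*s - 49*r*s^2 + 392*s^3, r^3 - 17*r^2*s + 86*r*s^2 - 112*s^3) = r^2 - 15*r*s + 56*s^2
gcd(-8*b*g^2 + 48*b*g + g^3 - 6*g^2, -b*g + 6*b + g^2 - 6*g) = g - 6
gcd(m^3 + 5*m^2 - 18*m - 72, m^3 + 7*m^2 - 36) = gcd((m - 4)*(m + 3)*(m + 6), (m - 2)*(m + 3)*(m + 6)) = m^2 + 9*m + 18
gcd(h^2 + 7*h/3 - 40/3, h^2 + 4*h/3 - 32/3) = h - 8/3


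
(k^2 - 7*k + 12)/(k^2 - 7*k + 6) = (k^2 - 7*k + 12)/(k^2 - 7*k + 6)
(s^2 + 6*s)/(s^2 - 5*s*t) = (s + 6)/(s - 5*t)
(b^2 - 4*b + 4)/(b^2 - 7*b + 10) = (b - 2)/(b - 5)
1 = 1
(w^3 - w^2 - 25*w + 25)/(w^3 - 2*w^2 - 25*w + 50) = (w - 1)/(w - 2)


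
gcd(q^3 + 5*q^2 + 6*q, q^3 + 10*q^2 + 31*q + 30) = q^2 + 5*q + 6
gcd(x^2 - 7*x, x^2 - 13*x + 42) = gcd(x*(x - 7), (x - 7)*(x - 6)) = x - 7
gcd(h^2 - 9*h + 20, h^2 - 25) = h - 5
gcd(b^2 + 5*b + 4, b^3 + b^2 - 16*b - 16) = b^2 + 5*b + 4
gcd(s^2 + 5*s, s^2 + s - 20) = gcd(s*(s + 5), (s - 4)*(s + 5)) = s + 5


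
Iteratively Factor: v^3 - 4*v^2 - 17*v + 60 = (v - 3)*(v^2 - v - 20) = (v - 5)*(v - 3)*(v + 4)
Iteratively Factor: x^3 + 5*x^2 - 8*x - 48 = (x + 4)*(x^2 + x - 12) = (x + 4)^2*(x - 3)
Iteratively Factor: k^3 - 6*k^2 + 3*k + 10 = (k + 1)*(k^2 - 7*k + 10) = (k - 2)*(k + 1)*(k - 5)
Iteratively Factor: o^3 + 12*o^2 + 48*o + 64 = (o + 4)*(o^2 + 8*o + 16) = (o + 4)^2*(o + 4)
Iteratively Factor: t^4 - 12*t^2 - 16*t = (t - 4)*(t^3 + 4*t^2 + 4*t) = (t - 4)*(t + 2)*(t^2 + 2*t) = t*(t - 4)*(t + 2)*(t + 2)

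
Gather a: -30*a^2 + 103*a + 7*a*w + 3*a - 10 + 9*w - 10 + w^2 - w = -30*a^2 + a*(7*w + 106) + w^2 + 8*w - 20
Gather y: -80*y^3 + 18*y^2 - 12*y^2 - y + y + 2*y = -80*y^3 + 6*y^2 + 2*y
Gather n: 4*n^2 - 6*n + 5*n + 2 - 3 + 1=4*n^2 - n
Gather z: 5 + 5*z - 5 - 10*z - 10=-5*z - 10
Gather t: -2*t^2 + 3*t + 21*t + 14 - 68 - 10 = -2*t^2 + 24*t - 64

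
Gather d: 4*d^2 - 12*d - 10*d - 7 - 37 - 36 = 4*d^2 - 22*d - 80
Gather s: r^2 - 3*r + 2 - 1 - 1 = r^2 - 3*r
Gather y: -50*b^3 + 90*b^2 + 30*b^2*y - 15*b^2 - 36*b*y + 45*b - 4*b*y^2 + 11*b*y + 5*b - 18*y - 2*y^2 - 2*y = -50*b^3 + 75*b^2 + 50*b + y^2*(-4*b - 2) + y*(30*b^2 - 25*b - 20)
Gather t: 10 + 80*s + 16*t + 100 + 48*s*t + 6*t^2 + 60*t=80*s + 6*t^2 + t*(48*s + 76) + 110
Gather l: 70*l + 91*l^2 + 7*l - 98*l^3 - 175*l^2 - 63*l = -98*l^3 - 84*l^2 + 14*l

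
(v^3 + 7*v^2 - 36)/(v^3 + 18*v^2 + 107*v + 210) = (v^2 + v - 6)/(v^2 + 12*v + 35)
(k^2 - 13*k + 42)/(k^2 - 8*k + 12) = (k - 7)/(k - 2)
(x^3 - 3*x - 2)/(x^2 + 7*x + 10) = (x^3 - 3*x - 2)/(x^2 + 7*x + 10)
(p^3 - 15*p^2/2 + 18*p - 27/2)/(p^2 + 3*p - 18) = (2*p^2 - 9*p + 9)/(2*(p + 6))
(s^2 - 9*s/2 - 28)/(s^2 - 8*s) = (s + 7/2)/s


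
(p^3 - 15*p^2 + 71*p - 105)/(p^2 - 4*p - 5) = (p^2 - 10*p + 21)/(p + 1)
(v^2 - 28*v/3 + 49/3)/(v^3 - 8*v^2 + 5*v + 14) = (v - 7/3)/(v^2 - v - 2)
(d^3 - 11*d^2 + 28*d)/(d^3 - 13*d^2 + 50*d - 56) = d/(d - 2)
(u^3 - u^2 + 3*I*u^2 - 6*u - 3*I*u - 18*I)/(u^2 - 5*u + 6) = (u^2 + u*(2 + 3*I) + 6*I)/(u - 2)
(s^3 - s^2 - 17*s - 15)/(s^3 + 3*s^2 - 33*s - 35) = (s + 3)/(s + 7)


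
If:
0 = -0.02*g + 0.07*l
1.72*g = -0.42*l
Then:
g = 0.00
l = 0.00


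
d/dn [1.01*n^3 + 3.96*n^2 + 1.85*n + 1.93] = 3.03*n^2 + 7.92*n + 1.85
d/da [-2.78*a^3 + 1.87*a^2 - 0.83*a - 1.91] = -8.34*a^2 + 3.74*a - 0.83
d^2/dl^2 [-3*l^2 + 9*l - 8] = -6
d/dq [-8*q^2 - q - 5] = -16*q - 1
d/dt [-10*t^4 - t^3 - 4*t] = -40*t^3 - 3*t^2 - 4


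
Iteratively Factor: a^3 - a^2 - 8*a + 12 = (a - 2)*(a^2 + a - 6) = (a - 2)^2*(a + 3)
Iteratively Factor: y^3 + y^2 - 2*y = (y + 2)*(y^2 - y) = y*(y + 2)*(y - 1)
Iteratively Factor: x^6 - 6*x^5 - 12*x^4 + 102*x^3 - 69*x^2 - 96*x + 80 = (x - 1)*(x^5 - 5*x^4 - 17*x^3 + 85*x^2 + 16*x - 80) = (x - 5)*(x - 1)*(x^4 - 17*x^2 + 16) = (x - 5)*(x - 4)*(x - 1)*(x^3 + 4*x^2 - x - 4) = (x - 5)*(x - 4)*(x - 1)*(x + 1)*(x^2 + 3*x - 4) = (x - 5)*(x - 4)*(x - 1)^2*(x + 1)*(x + 4)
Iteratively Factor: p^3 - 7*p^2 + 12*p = (p - 3)*(p^2 - 4*p) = p*(p - 3)*(p - 4)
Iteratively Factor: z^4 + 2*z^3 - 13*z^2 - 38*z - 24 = (z - 4)*(z^3 + 6*z^2 + 11*z + 6) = (z - 4)*(z + 1)*(z^2 + 5*z + 6) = (z - 4)*(z + 1)*(z + 3)*(z + 2)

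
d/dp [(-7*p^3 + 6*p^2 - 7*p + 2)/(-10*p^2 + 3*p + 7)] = (70*p^4 - 42*p^3 - 199*p^2 + 124*p - 55)/(100*p^4 - 60*p^3 - 131*p^2 + 42*p + 49)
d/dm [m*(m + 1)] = 2*m + 1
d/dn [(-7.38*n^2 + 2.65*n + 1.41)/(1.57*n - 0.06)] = (-11.5866*n^2 + 0.8856*n - 2.3727)/(2.4649*n^2 - 0.1884*n + 0.0036)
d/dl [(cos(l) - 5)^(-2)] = 2*sin(l)/(cos(l) - 5)^3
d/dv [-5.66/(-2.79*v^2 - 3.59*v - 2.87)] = (-31.5828*v - 20.3194)/(2.79*v^2 + 3.59*v + 2.87)^2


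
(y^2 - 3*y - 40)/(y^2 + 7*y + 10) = (y - 8)/(y + 2)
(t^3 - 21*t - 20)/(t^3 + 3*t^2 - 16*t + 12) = (t^3 - 21*t - 20)/(t^3 + 3*t^2 - 16*t + 12)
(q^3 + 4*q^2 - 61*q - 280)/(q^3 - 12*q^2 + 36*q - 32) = (q^2 + 12*q + 35)/(q^2 - 4*q + 4)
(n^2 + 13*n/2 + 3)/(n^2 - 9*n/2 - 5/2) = (n + 6)/(n - 5)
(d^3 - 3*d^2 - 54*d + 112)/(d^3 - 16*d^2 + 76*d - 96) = (d + 7)/(d - 6)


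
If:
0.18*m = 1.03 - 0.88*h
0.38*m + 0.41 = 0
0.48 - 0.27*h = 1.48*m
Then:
No Solution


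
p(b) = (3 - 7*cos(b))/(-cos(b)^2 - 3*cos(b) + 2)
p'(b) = (3 - 7*cos(b))*(-2*sin(b)*cos(b) - 3*sin(b))/(-cos(b)^2 - 3*cos(b) + 2)^2 + 7*sin(b)/(-cos(b)^2 - 3*cos(b) + 2) = (7*cos(b)^2 - 6*cos(b) + 5)*sin(b)/(cos(b)^2 + 3*cos(b) - 2)^2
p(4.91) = 1.18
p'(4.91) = -2.13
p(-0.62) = 2.44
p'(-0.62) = -2.27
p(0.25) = 2.05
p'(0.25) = 0.42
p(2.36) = 2.20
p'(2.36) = 0.69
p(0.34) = 2.10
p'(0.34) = 0.63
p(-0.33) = 2.09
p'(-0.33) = -0.60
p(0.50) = 2.24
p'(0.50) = 1.25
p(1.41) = 1.26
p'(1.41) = 1.87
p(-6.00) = 2.06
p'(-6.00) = 0.49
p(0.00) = 2.00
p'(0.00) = 0.00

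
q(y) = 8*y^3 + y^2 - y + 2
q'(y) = 24*y^2 + 2*y - 1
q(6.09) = 1839.93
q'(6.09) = 901.29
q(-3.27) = -263.76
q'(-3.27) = 249.09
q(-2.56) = -123.10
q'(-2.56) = 151.17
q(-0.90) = -2.12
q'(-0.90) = 16.64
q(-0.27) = 2.19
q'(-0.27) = 0.21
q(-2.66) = -138.83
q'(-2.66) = 163.49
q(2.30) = 102.33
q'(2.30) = 130.56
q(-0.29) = 2.18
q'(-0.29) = 0.44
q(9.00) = 5906.00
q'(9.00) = 1961.00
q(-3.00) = -202.00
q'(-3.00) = 209.00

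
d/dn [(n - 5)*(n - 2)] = 2*n - 7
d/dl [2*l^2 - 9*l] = 4*l - 9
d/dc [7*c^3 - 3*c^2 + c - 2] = 21*c^2 - 6*c + 1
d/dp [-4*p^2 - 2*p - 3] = -8*p - 2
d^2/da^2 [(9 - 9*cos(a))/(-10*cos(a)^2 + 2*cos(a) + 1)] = 9*(225*(1 - cos(2*a))^2*cos(a) - 95*(1 - cos(2*a))^2 - 287*cos(a) - 103*cos(2*a) + 180*cos(3*a) - 50*cos(5*a) + 309)/(2*cos(a) - 5*cos(2*a) - 4)^3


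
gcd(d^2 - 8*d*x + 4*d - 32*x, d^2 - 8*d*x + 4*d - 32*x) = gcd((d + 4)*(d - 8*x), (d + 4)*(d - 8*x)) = -d^2 + 8*d*x - 4*d + 32*x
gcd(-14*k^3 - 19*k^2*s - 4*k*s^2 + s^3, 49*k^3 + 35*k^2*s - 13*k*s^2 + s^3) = -7*k^2 - 6*k*s + s^2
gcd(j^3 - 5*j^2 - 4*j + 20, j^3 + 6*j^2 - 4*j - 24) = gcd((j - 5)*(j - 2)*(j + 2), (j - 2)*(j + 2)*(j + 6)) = j^2 - 4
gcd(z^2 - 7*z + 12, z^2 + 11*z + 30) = 1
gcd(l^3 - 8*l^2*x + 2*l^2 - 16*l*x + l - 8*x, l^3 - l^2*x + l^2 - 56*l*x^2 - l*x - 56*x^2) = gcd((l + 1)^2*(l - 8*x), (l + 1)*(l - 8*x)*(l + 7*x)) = -l^2 + 8*l*x - l + 8*x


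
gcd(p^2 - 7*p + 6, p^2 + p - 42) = p - 6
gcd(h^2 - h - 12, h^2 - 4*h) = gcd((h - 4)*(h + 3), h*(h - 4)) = h - 4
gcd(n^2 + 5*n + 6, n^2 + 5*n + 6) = n^2 + 5*n + 6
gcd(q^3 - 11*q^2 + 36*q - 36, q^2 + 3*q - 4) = 1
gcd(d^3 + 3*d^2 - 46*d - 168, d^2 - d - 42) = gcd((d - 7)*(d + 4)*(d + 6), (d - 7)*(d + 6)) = d^2 - d - 42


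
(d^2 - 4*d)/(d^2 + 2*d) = (d - 4)/(d + 2)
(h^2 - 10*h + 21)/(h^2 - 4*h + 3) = (h - 7)/(h - 1)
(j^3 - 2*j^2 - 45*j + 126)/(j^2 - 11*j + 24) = (j^2 + j - 42)/(j - 8)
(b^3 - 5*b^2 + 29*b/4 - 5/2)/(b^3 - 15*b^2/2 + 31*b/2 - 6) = (b^2 - 9*b/2 + 5)/(b^2 - 7*b + 12)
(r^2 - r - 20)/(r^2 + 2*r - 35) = (r + 4)/(r + 7)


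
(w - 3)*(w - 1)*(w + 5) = w^3 + w^2 - 17*w + 15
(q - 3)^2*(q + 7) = q^3 + q^2 - 33*q + 63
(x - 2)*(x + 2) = x^2 - 4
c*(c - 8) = c^2 - 8*c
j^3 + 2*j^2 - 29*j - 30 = (j - 5)*(j + 1)*(j + 6)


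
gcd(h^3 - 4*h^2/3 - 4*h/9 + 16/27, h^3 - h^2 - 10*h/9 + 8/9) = h^2 - 2*h + 8/9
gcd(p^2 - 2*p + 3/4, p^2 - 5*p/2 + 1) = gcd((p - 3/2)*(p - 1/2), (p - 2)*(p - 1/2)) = p - 1/2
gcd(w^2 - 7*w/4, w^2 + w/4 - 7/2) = w - 7/4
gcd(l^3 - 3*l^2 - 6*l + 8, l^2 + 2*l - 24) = l - 4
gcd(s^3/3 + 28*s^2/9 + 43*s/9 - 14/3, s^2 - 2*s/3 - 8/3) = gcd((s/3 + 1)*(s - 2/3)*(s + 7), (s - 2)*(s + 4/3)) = 1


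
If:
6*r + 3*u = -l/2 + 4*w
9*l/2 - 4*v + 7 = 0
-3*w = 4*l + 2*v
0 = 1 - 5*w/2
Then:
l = -94/125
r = 247/750 - u/2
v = 113/125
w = 2/5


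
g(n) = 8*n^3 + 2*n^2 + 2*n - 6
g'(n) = 24*n^2 + 4*n + 2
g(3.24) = 293.57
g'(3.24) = 266.90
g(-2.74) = -161.03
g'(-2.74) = 171.22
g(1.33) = 19.02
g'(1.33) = 49.77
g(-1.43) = -28.16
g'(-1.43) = 45.36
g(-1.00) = -14.00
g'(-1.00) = 22.00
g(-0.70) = -9.16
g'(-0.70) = 10.96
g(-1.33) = -23.94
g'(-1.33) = 39.13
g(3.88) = 499.16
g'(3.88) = 378.83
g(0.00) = -6.00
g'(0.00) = 2.00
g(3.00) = 234.00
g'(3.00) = 230.00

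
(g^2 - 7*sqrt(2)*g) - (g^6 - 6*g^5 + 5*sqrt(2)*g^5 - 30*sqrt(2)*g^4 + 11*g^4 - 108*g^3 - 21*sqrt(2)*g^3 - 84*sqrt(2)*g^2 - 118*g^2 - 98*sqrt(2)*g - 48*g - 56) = -g^6 - 5*sqrt(2)*g^5 + 6*g^5 - 11*g^4 + 30*sqrt(2)*g^4 + 21*sqrt(2)*g^3 + 108*g^3 + 84*sqrt(2)*g^2 + 119*g^2 + 48*g + 91*sqrt(2)*g + 56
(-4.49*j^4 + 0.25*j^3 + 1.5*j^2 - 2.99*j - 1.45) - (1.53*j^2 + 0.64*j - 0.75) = -4.49*j^4 + 0.25*j^3 - 0.03*j^2 - 3.63*j - 0.7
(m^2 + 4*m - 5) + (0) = m^2 + 4*m - 5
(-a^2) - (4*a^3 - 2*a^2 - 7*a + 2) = -4*a^3 + a^2 + 7*a - 2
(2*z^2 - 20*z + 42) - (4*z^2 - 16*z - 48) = -2*z^2 - 4*z + 90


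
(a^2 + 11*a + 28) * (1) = a^2 + 11*a + 28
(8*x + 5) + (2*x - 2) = 10*x + 3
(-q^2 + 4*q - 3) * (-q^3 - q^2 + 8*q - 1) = q^5 - 3*q^4 - 9*q^3 + 36*q^2 - 28*q + 3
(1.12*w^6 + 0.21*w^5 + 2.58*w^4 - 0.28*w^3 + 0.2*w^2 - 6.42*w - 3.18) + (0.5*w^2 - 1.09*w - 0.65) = 1.12*w^6 + 0.21*w^5 + 2.58*w^4 - 0.28*w^3 + 0.7*w^2 - 7.51*w - 3.83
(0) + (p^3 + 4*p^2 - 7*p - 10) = p^3 + 4*p^2 - 7*p - 10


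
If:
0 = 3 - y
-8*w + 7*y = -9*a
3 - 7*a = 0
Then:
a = 3/7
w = 87/28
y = 3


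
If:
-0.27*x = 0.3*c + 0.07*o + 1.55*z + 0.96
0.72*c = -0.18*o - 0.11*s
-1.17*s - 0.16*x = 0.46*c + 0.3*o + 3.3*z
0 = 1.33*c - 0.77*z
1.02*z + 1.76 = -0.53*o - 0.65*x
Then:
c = -0.11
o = -0.13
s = 0.93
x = -2.31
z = -0.19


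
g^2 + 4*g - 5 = (g - 1)*(g + 5)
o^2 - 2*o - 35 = (o - 7)*(o + 5)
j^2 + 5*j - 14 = (j - 2)*(j + 7)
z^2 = z^2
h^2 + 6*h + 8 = (h + 2)*(h + 4)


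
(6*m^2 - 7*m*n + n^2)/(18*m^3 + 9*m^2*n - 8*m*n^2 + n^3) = (m - n)/(3*m^2 + 2*m*n - n^2)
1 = 1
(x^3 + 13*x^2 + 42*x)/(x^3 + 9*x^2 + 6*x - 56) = x*(x + 6)/(x^2 + 2*x - 8)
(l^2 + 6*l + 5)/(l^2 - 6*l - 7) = (l + 5)/(l - 7)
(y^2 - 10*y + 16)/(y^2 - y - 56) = (y - 2)/(y + 7)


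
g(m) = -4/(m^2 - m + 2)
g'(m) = -4*(1 - 2*m)/(m^2 - m + 2)^2 = 4*(2*m - 1)/(m^2 - m + 2)^2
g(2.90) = -0.53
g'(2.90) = 0.34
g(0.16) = -2.14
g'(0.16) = -0.78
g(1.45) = -1.51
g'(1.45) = 1.08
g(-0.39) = -1.57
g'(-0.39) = -1.10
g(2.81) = -0.56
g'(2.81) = 0.37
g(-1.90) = -0.53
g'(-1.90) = -0.34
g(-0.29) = -1.68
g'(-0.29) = -1.12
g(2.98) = -0.51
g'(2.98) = 0.32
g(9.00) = -0.05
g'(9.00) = 0.01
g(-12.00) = -0.03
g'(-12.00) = 0.00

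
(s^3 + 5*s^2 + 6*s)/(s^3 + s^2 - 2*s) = (s + 3)/(s - 1)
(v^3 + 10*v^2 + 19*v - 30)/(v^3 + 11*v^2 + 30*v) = (v - 1)/v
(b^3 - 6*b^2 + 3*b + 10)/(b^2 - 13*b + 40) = (b^2 - b - 2)/(b - 8)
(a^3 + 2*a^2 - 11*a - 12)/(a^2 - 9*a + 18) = (a^2 + 5*a + 4)/(a - 6)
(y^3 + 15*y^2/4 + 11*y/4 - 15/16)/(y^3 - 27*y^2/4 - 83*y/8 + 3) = (y + 5/2)/(y - 8)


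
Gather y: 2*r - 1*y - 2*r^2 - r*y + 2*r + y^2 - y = -2*r^2 + 4*r + y^2 + y*(-r - 2)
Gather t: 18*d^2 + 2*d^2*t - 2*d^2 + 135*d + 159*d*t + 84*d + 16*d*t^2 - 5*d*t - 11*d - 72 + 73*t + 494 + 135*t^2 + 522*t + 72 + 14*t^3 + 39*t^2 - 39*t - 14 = 16*d^2 + 208*d + 14*t^3 + t^2*(16*d + 174) + t*(2*d^2 + 154*d + 556) + 480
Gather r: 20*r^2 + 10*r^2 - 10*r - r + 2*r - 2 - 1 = 30*r^2 - 9*r - 3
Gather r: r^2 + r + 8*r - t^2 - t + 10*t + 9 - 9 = r^2 + 9*r - t^2 + 9*t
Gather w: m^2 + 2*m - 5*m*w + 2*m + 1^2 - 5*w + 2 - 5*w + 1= m^2 + 4*m + w*(-5*m - 10) + 4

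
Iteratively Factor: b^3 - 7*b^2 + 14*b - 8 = (b - 2)*(b^2 - 5*b + 4) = (b - 4)*(b - 2)*(b - 1)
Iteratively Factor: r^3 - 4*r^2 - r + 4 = (r + 1)*(r^2 - 5*r + 4) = (r - 4)*(r + 1)*(r - 1)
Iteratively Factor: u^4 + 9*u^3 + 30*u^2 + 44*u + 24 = (u + 2)*(u^3 + 7*u^2 + 16*u + 12) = (u + 2)^2*(u^2 + 5*u + 6) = (u + 2)^3*(u + 3)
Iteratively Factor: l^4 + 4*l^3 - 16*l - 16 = (l + 2)*(l^3 + 2*l^2 - 4*l - 8) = (l + 2)^2*(l^2 - 4) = (l + 2)^3*(l - 2)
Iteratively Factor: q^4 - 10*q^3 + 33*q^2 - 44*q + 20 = (q - 5)*(q^3 - 5*q^2 + 8*q - 4) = (q - 5)*(q - 1)*(q^2 - 4*q + 4) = (q - 5)*(q - 2)*(q - 1)*(q - 2)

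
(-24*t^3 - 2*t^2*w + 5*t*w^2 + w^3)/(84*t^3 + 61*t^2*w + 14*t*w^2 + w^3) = (-2*t + w)/(7*t + w)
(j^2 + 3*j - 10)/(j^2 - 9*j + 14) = (j + 5)/(j - 7)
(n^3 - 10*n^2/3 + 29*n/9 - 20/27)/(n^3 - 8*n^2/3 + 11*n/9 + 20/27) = (3*n - 1)/(3*n + 1)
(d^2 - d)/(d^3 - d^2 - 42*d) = (1 - d)/(-d^2 + d + 42)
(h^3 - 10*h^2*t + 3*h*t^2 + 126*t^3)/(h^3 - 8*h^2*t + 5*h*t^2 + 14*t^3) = (-h^2 + 3*h*t + 18*t^2)/(-h^2 + h*t + 2*t^2)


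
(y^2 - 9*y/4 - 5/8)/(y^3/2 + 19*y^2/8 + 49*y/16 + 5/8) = 2*(2*y - 5)/(2*y^2 + 9*y + 10)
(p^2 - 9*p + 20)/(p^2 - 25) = (p - 4)/(p + 5)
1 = 1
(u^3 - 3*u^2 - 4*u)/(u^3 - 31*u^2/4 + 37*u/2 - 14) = 4*u*(u + 1)/(4*u^2 - 15*u + 14)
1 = 1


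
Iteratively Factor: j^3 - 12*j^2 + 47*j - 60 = (j - 4)*(j^2 - 8*j + 15) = (j - 5)*(j - 4)*(j - 3)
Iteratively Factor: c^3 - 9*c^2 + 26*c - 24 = (c - 3)*(c^2 - 6*c + 8) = (c - 4)*(c - 3)*(c - 2)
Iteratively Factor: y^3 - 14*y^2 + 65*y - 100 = (y - 4)*(y^2 - 10*y + 25) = (y - 5)*(y - 4)*(y - 5)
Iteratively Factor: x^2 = (x)*(x)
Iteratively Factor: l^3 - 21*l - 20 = (l - 5)*(l^2 + 5*l + 4) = (l - 5)*(l + 1)*(l + 4)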